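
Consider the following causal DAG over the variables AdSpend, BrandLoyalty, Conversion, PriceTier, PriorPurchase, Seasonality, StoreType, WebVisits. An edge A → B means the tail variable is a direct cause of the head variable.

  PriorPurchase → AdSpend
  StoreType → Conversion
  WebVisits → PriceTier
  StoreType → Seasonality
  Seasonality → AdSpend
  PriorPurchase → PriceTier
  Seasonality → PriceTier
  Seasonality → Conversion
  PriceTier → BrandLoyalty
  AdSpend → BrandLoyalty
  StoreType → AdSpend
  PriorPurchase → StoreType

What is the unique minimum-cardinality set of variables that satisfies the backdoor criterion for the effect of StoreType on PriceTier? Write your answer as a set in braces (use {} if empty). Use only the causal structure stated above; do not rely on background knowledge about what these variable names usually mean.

Variables eligible for adjustment (non-descendants of StoreType, excluding StoreType and PriceTier): {PriorPurchase, WebVisits}.
Backdoor paths from StoreType to PriceTier:
  P1: StoreType <- PriorPurchase -> AdSpend <- Seasonality -> PriceTier
  P2: StoreType <- PriorPurchase -> AdSpend -> BrandLoyalty <- PriceTier
  P3: StoreType <- PriorPurchase -> PriceTier
The empty set is not sufficient: P3 (StoreType <- PriorPurchase -> PriceTier) has no collider blocking it and no conditioned non-collider, so it is open.
Try {PriorPurchase}:
  P1: blocked at fork node PriorPurchase ∈ conditioning set.
  P2: blocked at fork node PriorPurchase ∈ conditioning set.
  P3: blocked at fork node PriorPurchase ∈ conditioning set.
{PriorPurchase} contains no descendant of StoreType and blocks every backdoor path.
No other singleton works — e.g. {WebVisits} leaves P3 open — so {PriorPurchase} is the unique smallest valid adjustment set.

{PriorPurchase}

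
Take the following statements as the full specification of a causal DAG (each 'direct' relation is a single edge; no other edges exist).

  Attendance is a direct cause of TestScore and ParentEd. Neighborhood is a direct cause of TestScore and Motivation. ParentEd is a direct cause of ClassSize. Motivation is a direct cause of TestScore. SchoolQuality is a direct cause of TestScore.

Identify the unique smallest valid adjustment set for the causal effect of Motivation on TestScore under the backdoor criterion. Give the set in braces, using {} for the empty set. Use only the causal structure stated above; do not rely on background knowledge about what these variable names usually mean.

{Neighborhood}

Variables eligible for adjustment (non-descendants of Motivation, excluding Motivation and TestScore): {Attendance, ClassSize, Neighborhood, ParentEd, SchoolQuality}.
Backdoor paths from Motivation to TestScore:
  P1: Motivation <- Neighborhood -> TestScore
The empty set is not sufficient: P1 (Motivation <- Neighborhood -> TestScore) has no collider blocking it and no conditioned non-collider, so it is open.
Try {Neighborhood}:
  P1: blocked at fork node Neighborhood ∈ conditioning set.
{Neighborhood} contains no descendant of Motivation and blocks every backdoor path.
No other singleton works — e.g. {Attendance} leaves P1 open — so {Neighborhood} is the unique smallest valid adjustment set.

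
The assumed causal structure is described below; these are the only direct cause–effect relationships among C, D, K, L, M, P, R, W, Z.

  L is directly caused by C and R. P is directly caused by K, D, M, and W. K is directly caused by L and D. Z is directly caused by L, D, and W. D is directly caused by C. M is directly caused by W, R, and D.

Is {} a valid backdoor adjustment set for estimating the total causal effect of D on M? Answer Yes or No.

Yes

Backdoor paths from D to M (paths whose first edge points into D):
  P1: D <- C -> L <- R -> M
  P2: D <- C -> L -> K -> P <- W -> M
  P3: D <- C -> L -> K -> P <- M
  P4: D <- C -> L -> Z <- W -> M
  P5: D <- C -> L -> Z <- W -> P <- M
Condition 1 (no descendant of D in the set): holds — descendants of D are {K, M, P, Z}; none are in {}.
Condition 2 (every backdoor path blocked by {}):
  P1: blocked at collider L (neither it nor any descendant is in the conditioning set).
  P2: blocked at collider P (neither it nor any descendant is in the conditioning set).
  P3: blocked at collider P (neither it nor any descendant is in the conditioning set).
  P4: blocked at collider Z (neither it nor any descendant is in the conditioning set).
  P5: blocked at collider Z (neither it nor any descendant is in the conditioning set).
{} satisfies the backdoor criterion.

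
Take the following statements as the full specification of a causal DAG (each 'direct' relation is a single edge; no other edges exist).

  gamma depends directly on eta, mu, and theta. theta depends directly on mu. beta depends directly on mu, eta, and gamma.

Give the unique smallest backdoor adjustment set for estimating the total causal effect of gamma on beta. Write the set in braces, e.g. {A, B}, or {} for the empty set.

{eta, mu}

Variables eligible for adjustment (non-descendants of gamma, excluding gamma and beta): {eta, mu, theta}.
Backdoor paths from gamma to beta:
  P1: gamma <- eta -> beta
  P2: gamma <- mu -> beta
  P3: gamma <- theta <- mu -> beta
The empty set is not sufficient: P1 (gamma <- eta -> beta) has no collider blocking it and no conditioned non-collider, so it is open.
Try {eta, mu}:
  P1: blocked at fork node eta ∈ conditioning set.
  P2: blocked at fork node mu ∈ conditioning set.
  P3: blocked at fork node mu ∈ conditioning set.
{eta, mu} contains no descendant of gamma and blocks every backdoor path.
Every element of {eta, mu} is needed (dropping eta leaves P1 open; dropping mu leaves P2 open), so no proper subset is valid.
Among all size-2 subsets of the eligible variables, only {eta, mu} blocks every backdoor path, so it is the unique smallest valid adjustment set.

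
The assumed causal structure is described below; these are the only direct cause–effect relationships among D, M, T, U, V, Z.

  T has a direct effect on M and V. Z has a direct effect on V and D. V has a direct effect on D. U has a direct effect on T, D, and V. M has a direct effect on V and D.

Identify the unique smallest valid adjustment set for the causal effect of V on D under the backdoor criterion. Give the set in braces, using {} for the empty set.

Variables eligible for adjustment (non-descendants of V, excluding V and D): {M, T, U, Z}.
Backdoor paths from V to D:
  P1: V <- Z -> D
  P2: V <- U -> T -> M -> D
  P3: V <- U -> D
  P4: V <- T <- U -> D
  P5: V <- T -> M -> D
  P6: V <- M <- T <- U -> D
  P7: V <- M -> D
The empty set is not sufficient: P1 (V <- Z -> D) has no collider blocking it and no conditioned non-collider, so it is open.
Try {M, U, Z}:
  P1: blocked at fork node Z ∈ conditioning set.
  P2: blocked at fork node U ∈ conditioning set.
  P3: blocked at fork node U ∈ conditioning set.
  P4: blocked at fork node U ∈ conditioning set.
  P5: blocked at chain node M ∈ conditioning set.
  P6: blocked at chain node M ∈ conditioning set.
  P7: blocked at fork node M ∈ conditioning set.
{M, U, Z} contains no descendant of V and blocks every backdoor path.
Every element of {M, U, Z} is needed (dropping M leaves P5 open; dropping U leaves P3 open; dropping Z leaves P1 open), so no proper subset is valid.
Among all size-3 subsets of the eligible variables, only {M, U, Z} blocks every backdoor path, so it is the unique smallest valid adjustment set.

{M, U, Z}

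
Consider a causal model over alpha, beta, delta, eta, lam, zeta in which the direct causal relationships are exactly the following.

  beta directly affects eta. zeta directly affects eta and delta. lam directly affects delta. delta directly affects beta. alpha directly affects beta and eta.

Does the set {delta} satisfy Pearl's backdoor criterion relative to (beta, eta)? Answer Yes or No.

No

Backdoor paths from beta to eta (paths whose first edge points into beta):
  P1: beta <- alpha -> eta
  P2: beta <- delta <- zeta -> eta
Condition 1 (no descendant of beta in the set): holds — descendants of beta are {eta}; none are in {delta}.
Condition 2 (every backdoor path blocked by {delta}):
  P1: open — no interior node is in the conditioning set.
  P2: blocked at chain node delta ∈ conditioning set.
{delta} does not satisfy the backdoor criterion.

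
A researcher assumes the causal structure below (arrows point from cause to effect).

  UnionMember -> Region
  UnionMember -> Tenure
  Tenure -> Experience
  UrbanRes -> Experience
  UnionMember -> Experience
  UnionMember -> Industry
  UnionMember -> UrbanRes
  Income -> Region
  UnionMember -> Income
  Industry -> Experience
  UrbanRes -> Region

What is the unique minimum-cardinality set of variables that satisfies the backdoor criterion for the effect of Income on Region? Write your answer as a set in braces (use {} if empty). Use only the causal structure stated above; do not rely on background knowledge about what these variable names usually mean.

{UnionMember}

Variables eligible for adjustment (non-descendants of Income, excluding Income and Region): {Experience, Industry, Tenure, UnionMember, UrbanRes}.
Backdoor paths from Income to Region:
  P1: Income <- UnionMember -> Industry -> Experience <- UrbanRes -> Region
  P2: Income <- UnionMember -> UrbanRes -> Region
  P3: Income <- UnionMember -> Tenure -> Experience <- UrbanRes -> Region
  P4: Income <- UnionMember -> Region
  P5: Income <- UnionMember -> Experience <- UrbanRes -> Region
The empty set is not sufficient: P2 (Income <- UnionMember -> UrbanRes -> Region) has no collider blocking it and no conditioned non-collider, so it is open.
Try {UnionMember}:
  P1: blocked at fork node UnionMember ∈ conditioning set.
  P2: blocked at fork node UnionMember ∈ conditioning set.
  P3: blocked at fork node UnionMember ∈ conditioning set.
  P4: blocked at fork node UnionMember ∈ conditioning set.
  P5: blocked at fork node UnionMember ∈ conditioning set.
{UnionMember} contains no descendant of Income and blocks every backdoor path.
No other singleton works — e.g. {Industry} leaves P2 open — so {UnionMember} is the unique smallest valid adjustment set.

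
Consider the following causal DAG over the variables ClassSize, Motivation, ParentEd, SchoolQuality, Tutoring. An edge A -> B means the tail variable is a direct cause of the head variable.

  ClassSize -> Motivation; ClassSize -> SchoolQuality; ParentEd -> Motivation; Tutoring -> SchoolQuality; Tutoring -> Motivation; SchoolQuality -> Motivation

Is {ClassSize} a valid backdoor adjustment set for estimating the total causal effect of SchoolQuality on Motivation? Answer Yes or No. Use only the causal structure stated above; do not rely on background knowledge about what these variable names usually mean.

No

Backdoor paths from SchoolQuality to Motivation (paths whose first edge points into SchoolQuality):
  P1: SchoolQuality <- ClassSize -> Motivation
  P2: SchoolQuality <- Tutoring -> Motivation
Condition 1 (no descendant of SchoolQuality in the set): holds — descendants of SchoolQuality are {Motivation}; none are in {ClassSize}.
Condition 2 (every backdoor path blocked by {ClassSize}):
  P1: blocked at fork node ClassSize ∈ conditioning set.
  P2: open — no interior node is in the conditioning set.
{ClassSize} does not satisfy the backdoor criterion.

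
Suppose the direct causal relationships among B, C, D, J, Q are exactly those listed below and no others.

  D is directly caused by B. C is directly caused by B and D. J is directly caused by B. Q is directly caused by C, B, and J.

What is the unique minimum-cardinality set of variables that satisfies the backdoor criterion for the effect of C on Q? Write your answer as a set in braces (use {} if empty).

Variables eligible for adjustment (non-descendants of C, excluding C and Q): {B, D, J}.
Backdoor paths from C to Q:
  P1: C <- B -> J -> Q
  P2: C <- B -> Q
  P3: C <- D <- B -> J -> Q
  P4: C <- D <- B -> Q
The empty set is not sufficient: P1 (C <- B -> J -> Q) has no collider blocking it and no conditioned non-collider, so it is open.
Try {B}:
  P1: blocked at fork node B ∈ conditioning set.
  P2: blocked at fork node B ∈ conditioning set.
  P3: blocked at fork node B ∈ conditioning set.
  P4: blocked at fork node B ∈ conditioning set.
{B} contains no descendant of C and blocks every backdoor path.
No other singleton works — e.g. {J} leaves P2 open — so {B} is the unique smallest valid adjustment set.

{B}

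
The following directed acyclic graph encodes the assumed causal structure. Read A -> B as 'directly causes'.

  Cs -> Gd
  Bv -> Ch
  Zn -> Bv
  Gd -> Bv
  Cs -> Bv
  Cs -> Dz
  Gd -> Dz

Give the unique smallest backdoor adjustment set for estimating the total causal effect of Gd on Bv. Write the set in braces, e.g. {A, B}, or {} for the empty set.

Variables eligible for adjustment (non-descendants of Gd, excluding Gd and Bv): {Cs, Zn}.
Backdoor paths from Gd to Bv:
  P1: Gd <- Cs -> Bv
The empty set is not sufficient: P1 (Gd <- Cs -> Bv) has no collider blocking it and no conditioned non-collider, so it is open.
Try {Cs}:
  P1: blocked at fork node Cs ∈ conditioning set.
{Cs} contains no descendant of Gd and blocks every backdoor path.
No other singleton works — e.g. {Zn} leaves P1 open — so {Cs} is the unique smallest valid adjustment set.

{Cs}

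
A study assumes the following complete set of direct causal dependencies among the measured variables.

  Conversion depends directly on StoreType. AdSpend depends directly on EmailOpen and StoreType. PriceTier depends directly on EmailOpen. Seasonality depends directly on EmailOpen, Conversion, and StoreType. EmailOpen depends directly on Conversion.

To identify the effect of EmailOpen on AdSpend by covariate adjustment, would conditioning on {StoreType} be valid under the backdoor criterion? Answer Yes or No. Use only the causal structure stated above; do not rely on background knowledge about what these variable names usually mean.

Backdoor paths from EmailOpen to AdSpend (paths whose first edge points into EmailOpen):
  P1: EmailOpen <- Conversion <- StoreType -> AdSpend
  P2: EmailOpen <- Conversion -> Seasonality <- StoreType -> AdSpend
Condition 1 (no descendant of EmailOpen in the set): holds — descendants of EmailOpen are {AdSpend, PriceTier, Seasonality}; none are in {StoreType}.
Condition 2 (every backdoor path blocked by {StoreType}):
  P1: blocked at fork node StoreType ∈ conditioning set.
  P2: blocked at collider Seasonality (neither it nor any descendant is in the conditioning set).
{StoreType} satisfies the backdoor criterion.

Yes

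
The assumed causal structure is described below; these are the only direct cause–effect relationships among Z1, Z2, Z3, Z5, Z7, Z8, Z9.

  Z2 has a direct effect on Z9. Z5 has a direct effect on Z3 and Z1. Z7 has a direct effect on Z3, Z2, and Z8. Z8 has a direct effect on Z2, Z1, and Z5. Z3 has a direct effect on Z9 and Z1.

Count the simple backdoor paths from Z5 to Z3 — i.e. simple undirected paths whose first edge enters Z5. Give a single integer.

A backdoor path from Z5 to Z3 is any simple undirected path whose first edge points into Z5 (i.e. leaves Z5 via a parent).
Parents of Z5: {Z8}.
Enumerating:
  P1: Z5 <- Z8 <- Z7 -> Z2 -> Z9 <- Z3
  P2: Z5 <- Z8 <- Z7 -> Z3
  P3: Z5 <- Z8 -> Z2 <- Z7 -> Z3
  P4: Z5 <- Z8 -> Z2 -> Z9 <- Z3
  P5: Z5 <- Z8 -> Z1 <- Z3
That exhausts the simple backdoor paths. Count: 5.

5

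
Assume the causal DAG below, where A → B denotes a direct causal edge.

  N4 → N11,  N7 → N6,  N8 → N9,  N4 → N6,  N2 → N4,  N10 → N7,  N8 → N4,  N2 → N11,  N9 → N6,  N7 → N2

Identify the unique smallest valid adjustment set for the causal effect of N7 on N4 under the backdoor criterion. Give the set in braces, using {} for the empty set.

{}

Variables eligible for adjustment (non-descendants of N7, excluding N7 and N4): {N10, N8, N9}.
Backdoor paths from N7 to N4:
  (none)
With no backdoor paths the empty set already satisfies the criterion, and it is trivially minimal.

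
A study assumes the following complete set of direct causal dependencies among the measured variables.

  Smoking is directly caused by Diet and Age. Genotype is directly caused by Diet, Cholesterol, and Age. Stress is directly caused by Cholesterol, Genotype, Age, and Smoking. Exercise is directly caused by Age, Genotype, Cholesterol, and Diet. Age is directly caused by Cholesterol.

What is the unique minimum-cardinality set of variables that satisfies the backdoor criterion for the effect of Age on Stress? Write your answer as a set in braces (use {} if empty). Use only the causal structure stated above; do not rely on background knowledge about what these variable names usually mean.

Variables eligible for adjustment (non-descendants of Age, excluding Age and Stress): {Cholesterol, Diet}.
Backdoor paths from Age to Stress:
  P1: Age <- Cholesterol -> Genotype <- Diet -> Smoking -> Stress
  P2: Age <- Cholesterol -> Genotype -> Stress
  P3: Age <- Cholesterol -> Genotype -> Exercise <- Diet -> Smoking -> Stress
  P4: Age <- Cholesterol -> Stress
  P5: Age <- Cholesterol -> Exercise <- Diet -> Smoking -> Stress
  P6: Age <- Cholesterol -> Exercise <- Diet -> Genotype -> Stress
  P7: Age <- Cholesterol -> Exercise <- Genotype <- Diet -> Smoking -> Stress
  P8: Age <- Cholesterol -> Exercise <- Genotype -> Stress
The empty set is not sufficient: P2 (Age <- Cholesterol -> Genotype -> Stress) has no collider blocking it and no conditioned non-collider, so it is open.
Try {Cholesterol}:
  P1: blocked at fork node Cholesterol ∈ conditioning set.
  P2: blocked at fork node Cholesterol ∈ conditioning set.
  P3: blocked at fork node Cholesterol ∈ conditioning set.
  P4: blocked at fork node Cholesterol ∈ conditioning set.
  P5: blocked at fork node Cholesterol ∈ conditioning set.
  P6: blocked at fork node Cholesterol ∈ conditioning set.
  P7: blocked at fork node Cholesterol ∈ conditioning set.
  P8: blocked at fork node Cholesterol ∈ conditioning set.
{Cholesterol} contains no descendant of Age and blocks every backdoor path.
No other singleton works — e.g. {Diet} leaves P2 open — so {Cholesterol} is the unique smallest valid adjustment set.

{Cholesterol}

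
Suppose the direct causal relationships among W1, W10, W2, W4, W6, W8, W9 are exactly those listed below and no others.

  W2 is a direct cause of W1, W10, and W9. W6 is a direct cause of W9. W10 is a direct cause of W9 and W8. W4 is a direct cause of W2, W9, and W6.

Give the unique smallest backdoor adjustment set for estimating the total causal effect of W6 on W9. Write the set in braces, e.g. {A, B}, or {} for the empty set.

{W4}

Variables eligible for adjustment (non-descendants of W6, excluding W6 and W9): {W1, W10, W2, W4, W8}.
Backdoor paths from W6 to W9:
  P1: W6 <- W4 -> W2 -> W10 -> W9
  P2: W6 <- W4 -> W2 -> W9
  P3: W6 <- W4 -> W9
The empty set is not sufficient: P1 (W6 <- W4 -> W2 -> W10 -> W9) has no collider blocking it and no conditioned non-collider, so it is open.
Try {W4}:
  P1: blocked at fork node W4 ∈ conditioning set.
  P2: blocked at fork node W4 ∈ conditioning set.
  P3: blocked at fork node W4 ∈ conditioning set.
{W4} contains no descendant of W6 and blocks every backdoor path.
No other singleton works — e.g. {W2} leaves P3 open — so {W4} is the unique smallest valid adjustment set.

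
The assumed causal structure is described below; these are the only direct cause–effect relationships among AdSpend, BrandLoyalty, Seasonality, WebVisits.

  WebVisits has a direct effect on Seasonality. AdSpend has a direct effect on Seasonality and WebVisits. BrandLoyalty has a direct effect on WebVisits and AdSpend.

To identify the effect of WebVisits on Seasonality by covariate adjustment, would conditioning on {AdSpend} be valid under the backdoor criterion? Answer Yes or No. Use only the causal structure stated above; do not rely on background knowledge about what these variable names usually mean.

Backdoor paths from WebVisits to Seasonality (paths whose first edge points into WebVisits):
  P1: WebVisits <- BrandLoyalty -> AdSpend -> Seasonality
  P2: WebVisits <- AdSpend -> Seasonality
Condition 1 (no descendant of WebVisits in the set): holds — descendants of WebVisits are {Seasonality}; none are in {AdSpend}.
Condition 2 (every backdoor path blocked by {AdSpend}):
  P1: blocked at chain node AdSpend ∈ conditioning set.
  P2: blocked at fork node AdSpend ∈ conditioning set.
{AdSpend} satisfies the backdoor criterion.

Yes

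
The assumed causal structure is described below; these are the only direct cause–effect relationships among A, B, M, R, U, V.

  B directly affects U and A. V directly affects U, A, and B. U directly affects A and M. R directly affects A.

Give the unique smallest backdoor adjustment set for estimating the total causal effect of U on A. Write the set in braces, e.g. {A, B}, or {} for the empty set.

{B, V}

Variables eligible for adjustment (non-descendants of U, excluding U and A): {B, R, V}.
Backdoor paths from U to A:
  P1: U <- V -> B -> A
  P2: U <- V -> A
  P3: U <- B <- V -> A
  P4: U <- B -> A
The empty set is not sufficient: P1 (U <- V -> B -> A) has no collider blocking it and no conditioned non-collider, so it is open.
Try {B, V}:
  P1: blocked at fork node V ∈ conditioning set.
  P2: blocked at fork node V ∈ conditioning set.
  P3: blocked at chain node B ∈ conditioning set.
  P4: blocked at fork node B ∈ conditioning set.
{B, V} contains no descendant of U and blocks every backdoor path.
Every element of {B, V} is needed (dropping B leaves P4 open; dropping V leaves P2 open), so no proper subset is valid.
Among all size-2 subsets of the eligible variables, only {B, V} blocks every backdoor path, so it is the unique smallest valid adjustment set.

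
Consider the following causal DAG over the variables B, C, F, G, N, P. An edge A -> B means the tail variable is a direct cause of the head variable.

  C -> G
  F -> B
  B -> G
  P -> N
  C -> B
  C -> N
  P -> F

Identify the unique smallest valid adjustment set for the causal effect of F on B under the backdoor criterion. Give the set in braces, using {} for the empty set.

{}

Variables eligible for adjustment (non-descendants of F, excluding F and B): {C, N, P}.
Backdoor paths from F to B:
  P1: F <- P -> N <- C -> B
  P2: F <- P -> N <- C -> G <- B
Each backdoor path contains an unconditioned collider, so every path is already blocked with the empty conditioning set:
  P1: blocked at collider N (neither it nor any descendant is in the conditioning set).
  P2: blocked at collider N (neither it nor any descendant is in the conditioning set).
The empty set is therefore the unique smallest valid set.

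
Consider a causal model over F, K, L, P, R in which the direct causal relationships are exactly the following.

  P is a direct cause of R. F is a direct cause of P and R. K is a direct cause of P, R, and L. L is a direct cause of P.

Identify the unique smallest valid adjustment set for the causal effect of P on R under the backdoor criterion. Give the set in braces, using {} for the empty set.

Variables eligible for adjustment (non-descendants of P, excluding P and R): {F, K, L}.
Backdoor paths from P to R:
  P1: P <- K -> R
  P2: P <- L <- K -> R
  P3: P <- F -> R
The empty set is not sufficient: P1 (P <- K -> R) has no collider blocking it and no conditioned non-collider, so it is open.
Try {F, K}:
  P1: blocked at fork node K ∈ conditioning set.
  P2: blocked at fork node K ∈ conditioning set.
  P3: blocked at fork node F ∈ conditioning set.
{F, K} contains no descendant of P and blocks every backdoor path.
Every element of {F, K} is needed (dropping F leaves P3 open; dropping K leaves P1 open), so no proper subset is valid.
Among all size-2 subsets of the eligible variables, only {F, K} blocks every backdoor path, so it is the unique smallest valid adjustment set.

{F, K}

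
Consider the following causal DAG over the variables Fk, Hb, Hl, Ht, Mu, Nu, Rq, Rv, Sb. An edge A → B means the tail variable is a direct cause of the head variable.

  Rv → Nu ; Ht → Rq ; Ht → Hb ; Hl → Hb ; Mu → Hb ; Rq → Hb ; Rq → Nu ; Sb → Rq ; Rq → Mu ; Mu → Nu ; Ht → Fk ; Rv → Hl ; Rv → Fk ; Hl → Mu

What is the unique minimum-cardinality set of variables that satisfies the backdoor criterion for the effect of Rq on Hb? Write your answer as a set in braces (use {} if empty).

Variables eligible for adjustment (non-descendants of Rq, excluding Rq and Hb): {Fk, Hl, Ht, Rv, Sb}.
Backdoor paths from Rq to Hb:
  P1: Rq <- Ht -> Fk <- Rv -> Hl -> Mu -> Hb
  P2: Rq <- Ht -> Fk <- Rv -> Hl -> Hb
  P3: Rq <- Ht -> Fk <- Rv -> Nu <- Mu <- Hl -> Hb
  P4: Rq <- Ht -> Fk <- Rv -> Nu <- Mu -> Hb
  P5: Rq <- Ht -> Hb
The empty set is not sufficient: P5 (Rq <- Ht -> Hb) has no collider blocking it and no conditioned non-collider, so it is open.
Try {Ht}:
  P1: blocked at fork node Ht ∈ conditioning set.
  P2: blocked at fork node Ht ∈ conditioning set.
  P3: blocked at fork node Ht ∈ conditioning set.
  P4: blocked at fork node Ht ∈ conditioning set.
  P5: blocked at fork node Ht ∈ conditioning set.
{Ht} contains no descendant of Rq and blocks every backdoor path.
No other singleton works — e.g. {Sb} leaves P5 open — so {Ht} is the unique smallest valid adjustment set.

{Ht}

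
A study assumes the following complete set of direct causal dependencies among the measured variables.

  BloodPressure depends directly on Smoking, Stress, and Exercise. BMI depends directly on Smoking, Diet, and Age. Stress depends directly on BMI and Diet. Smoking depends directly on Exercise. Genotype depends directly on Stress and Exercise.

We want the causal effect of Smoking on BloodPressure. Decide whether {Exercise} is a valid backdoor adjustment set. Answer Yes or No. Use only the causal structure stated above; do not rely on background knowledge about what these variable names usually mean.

Yes

Backdoor paths from Smoking to BloodPressure (paths whose first edge points into Smoking):
  P1: Smoking <- Exercise -> BloodPressure
  P2: Smoking <- Exercise -> Genotype <- Stress -> BloodPressure
Condition 1 (no descendant of Smoking in the set): holds — descendants of Smoking are {BMI, BloodPressure, Genotype, Stress}; none are in {Exercise}.
Condition 2 (every backdoor path blocked by {Exercise}):
  P1: blocked at fork node Exercise ∈ conditioning set.
  P2: blocked at fork node Exercise ∈ conditioning set.
{Exercise} satisfies the backdoor criterion.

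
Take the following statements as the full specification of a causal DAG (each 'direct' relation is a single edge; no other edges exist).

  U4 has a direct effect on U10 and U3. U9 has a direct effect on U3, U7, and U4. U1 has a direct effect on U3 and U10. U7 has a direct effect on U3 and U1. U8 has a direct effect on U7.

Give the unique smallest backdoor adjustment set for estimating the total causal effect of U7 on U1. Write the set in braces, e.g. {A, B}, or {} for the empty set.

Variables eligible for adjustment (non-descendants of U7, excluding U7 and U1): {U4, U8, U9}.
Backdoor paths from U7 to U1:
  P1: U7 <- U9 -> U4 -> U10 <- U1
  P2: U7 <- U9 -> U4 -> U3 <- U1
  P3: U7 <- U9 -> U3 <- U1
  P4: U7 <- U9 -> U3 <- U4 -> U10 <- U1
Each backdoor path contains an unconditioned collider, so every path is already blocked with the empty conditioning set:
  P1: blocked at collider U10 (neither it nor any descendant is in the conditioning set).
  P2: blocked at collider U3 (neither it nor any descendant is in the conditioning set).
  P3: blocked at collider U3 (neither it nor any descendant is in the conditioning set).
  P4: blocked at collider U3 (neither it nor any descendant is in the conditioning set).
The empty set is therefore the unique smallest valid set.

{}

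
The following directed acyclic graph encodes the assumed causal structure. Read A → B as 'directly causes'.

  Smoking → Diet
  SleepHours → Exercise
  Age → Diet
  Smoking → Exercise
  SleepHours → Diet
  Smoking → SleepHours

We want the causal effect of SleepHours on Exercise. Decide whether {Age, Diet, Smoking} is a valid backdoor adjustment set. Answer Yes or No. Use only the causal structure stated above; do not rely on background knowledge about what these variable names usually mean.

Backdoor paths from SleepHours to Exercise (paths whose first edge points into SleepHours):
  P1: SleepHours <- Smoking -> Exercise
Condition 1 (no descendant of SleepHours in the set): FAILS — Diet is a descendant of SleepHours.
Condition 2 (every backdoor path blocked by {Age, Diet, Smoking}):
  P1: blocked at fork node Smoking ∈ conditioning set.
{Age, Diet, Smoking} does not satisfy the backdoor criterion.

No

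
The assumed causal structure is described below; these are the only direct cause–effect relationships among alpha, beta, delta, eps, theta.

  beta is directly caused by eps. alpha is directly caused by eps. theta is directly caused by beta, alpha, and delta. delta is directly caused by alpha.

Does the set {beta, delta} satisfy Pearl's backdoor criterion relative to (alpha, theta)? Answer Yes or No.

Backdoor paths from alpha to theta (paths whose first edge points into alpha):
  P1: alpha <- eps -> beta -> theta
Condition 1 (no descendant of alpha in the set): FAILS — delta is a descendant of alpha.
Condition 2 (every backdoor path blocked by {beta, delta}):
  P1: blocked at chain node beta ∈ conditioning set.
{beta, delta} does not satisfy the backdoor criterion.

No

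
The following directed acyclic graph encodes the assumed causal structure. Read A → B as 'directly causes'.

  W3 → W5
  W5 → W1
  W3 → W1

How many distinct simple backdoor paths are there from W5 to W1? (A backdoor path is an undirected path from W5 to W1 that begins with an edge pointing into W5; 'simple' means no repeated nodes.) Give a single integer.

1

A backdoor path from W5 to W1 is any simple undirected path whose first edge points into W5 (i.e. leaves W5 via a parent).
Parents of W5: {W3}.
Enumerating:
  P1: W5 <- W3 -> W1
That exhausts the simple backdoor paths. Count: 1.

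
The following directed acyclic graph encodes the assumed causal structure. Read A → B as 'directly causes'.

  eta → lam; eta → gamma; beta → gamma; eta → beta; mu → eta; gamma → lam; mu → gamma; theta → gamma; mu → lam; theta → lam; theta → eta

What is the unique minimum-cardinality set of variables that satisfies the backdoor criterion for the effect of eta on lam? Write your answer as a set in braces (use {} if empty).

{mu, theta}

Variables eligible for adjustment (non-descendants of eta, excluding eta and lam): {mu, theta}.
Backdoor paths from eta to lam:
  P1: eta <- theta -> gamma <- mu -> lam
  P2: eta <- theta -> gamma -> lam
  P3: eta <- theta -> lam
  P4: eta <- mu -> gamma <- theta -> lam
  P5: eta <- mu -> gamma -> lam
  P6: eta <- mu -> lam
The empty set is not sufficient: P2 (eta <- theta -> gamma -> lam) has no collider blocking it and no conditioned non-collider, so it is open.
Try {mu, theta}:
  P1: blocked at fork node theta ∈ conditioning set.
  P2: blocked at fork node theta ∈ conditioning set.
  P3: blocked at fork node theta ∈ conditioning set.
  P4: blocked at fork node mu ∈ conditioning set.
  P5: blocked at fork node mu ∈ conditioning set.
  P6: blocked at fork node mu ∈ conditioning set.
{mu, theta} contains no descendant of eta and blocks every backdoor path.
Every element of {mu, theta} is needed (dropping mu leaves P5 open; dropping theta leaves P2 open), so no proper subset is valid.
Among all size-2 subsets of the eligible variables, only {mu, theta} blocks every backdoor path, so it is the unique smallest valid adjustment set.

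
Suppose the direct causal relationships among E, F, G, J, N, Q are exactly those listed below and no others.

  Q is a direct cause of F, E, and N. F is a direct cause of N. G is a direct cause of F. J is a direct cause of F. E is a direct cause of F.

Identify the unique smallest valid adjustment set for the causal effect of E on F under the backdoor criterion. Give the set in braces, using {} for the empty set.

Variables eligible for adjustment (non-descendants of E, excluding E and F): {G, J, Q}.
Backdoor paths from E to F:
  P1: E <- Q -> F
  P2: E <- Q -> N <- F
The empty set is not sufficient: P1 (E <- Q -> F) has no collider blocking it and no conditioned non-collider, so it is open.
Try {Q}:
  P1: blocked at fork node Q ∈ conditioning set.
  P2: blocked at fork node Q ∈ conditioning set.
{Q} contains no descendant of E and blocks every backdoor path.
No other singleton works — e.g. {J} leaves P1 open — so {Q} is the unique smallest valid adjustment set.

{Q}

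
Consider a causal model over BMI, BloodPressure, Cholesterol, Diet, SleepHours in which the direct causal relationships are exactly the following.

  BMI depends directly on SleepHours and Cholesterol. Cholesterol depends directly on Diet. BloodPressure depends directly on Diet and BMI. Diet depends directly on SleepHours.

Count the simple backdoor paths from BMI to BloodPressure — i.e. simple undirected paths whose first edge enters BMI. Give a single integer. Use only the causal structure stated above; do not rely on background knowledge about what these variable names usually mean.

2

A backdoor path from BMI to BloodPressure is any simple undirected path whose first edge points into BMI (i.e. leaves BMI via a parent).
Parents of BMI: {Cholesterol, SleepHours}.
Enumerating:
  P1: BMI <- SleepHours -> Diet -> BloodPressure
  P2: BMI <- Cholesterol <- Diet -> BloodPressure
That exhausts the simple backdoor paths. Count: 2.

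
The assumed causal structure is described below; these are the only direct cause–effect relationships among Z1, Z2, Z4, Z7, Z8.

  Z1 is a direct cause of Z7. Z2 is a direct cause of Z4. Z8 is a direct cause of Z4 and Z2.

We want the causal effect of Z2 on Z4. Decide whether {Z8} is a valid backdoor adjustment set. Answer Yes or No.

Yes

Backdoor paths from Z2 to Z4 (paths whose first edge points into Z2):
  P1: Z2 <- Z8 -> Z4
Condition 1 (no descendant of Z2 in the set): holds — descendants of Z2 are {Z4}; none are in {Z8}.
Condition 2 (every backdoor path blocked by {Z8}):
  P1: blocked at fork node Z8 ∈ conditioning set.
{Z8} satisfies the backdoor criterion.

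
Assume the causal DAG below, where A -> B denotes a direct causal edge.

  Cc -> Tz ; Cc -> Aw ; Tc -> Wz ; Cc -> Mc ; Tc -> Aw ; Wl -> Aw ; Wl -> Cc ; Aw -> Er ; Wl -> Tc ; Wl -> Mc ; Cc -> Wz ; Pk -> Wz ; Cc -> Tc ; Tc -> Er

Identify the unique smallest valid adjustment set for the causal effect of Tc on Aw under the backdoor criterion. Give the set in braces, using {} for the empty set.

{Cc, Wl}

Variables eligible for adjustment (non-descendants of Tc, excluding Tc and Aw): {Cc, Mc, Pk, Tz, Wl}.
Backdoor paths from Tc to Aw:
  P1: Tc <- Wl -> Cc -> Aw
  P2: Tc <- Wl -> Mc <- Cc -> Aw
  P3: Tc <- Wl -> Aw
  P4: Tc <- Cc <- Wl -> Aw
  P5: Tc <- Cc -> Mc <- Wl -> Aw
  P6: Tc <- Cc -> Aw
The empty set is not sufficient: P1 (Tc <- Wl -> Cc -> Aw) has no collider blocking it and no conditioned non-collider, so it is open.
Try {Cc, Wl}:
  P1: blocked at fork node Wl ∈ conditioning set.
  P2: blocked at fork node Wl ∈ conditioning set.
  P3: blocked at fork node Wl ∈ conditioning set.
  P4: blocked at chain node Cc ∈ conditioning set.
  P5: blocked at fork node Cc ∈ conditioning set.
  P6: blocked at fork node Cc ∈ conditioning set.
{Cc, Wl} contains no descendant of Tc and blocks every backdoor path.
Every element of {Cc, Wl} is needed (dropping Cc leaves P6 open; dropping Wl leaves P3 open), so no proper subset is valid.
Among all size-2 subsets of the eligible variables, only {Cc, Wl} blocks every backdoor path, so it is the unique smallest valid adjustment set.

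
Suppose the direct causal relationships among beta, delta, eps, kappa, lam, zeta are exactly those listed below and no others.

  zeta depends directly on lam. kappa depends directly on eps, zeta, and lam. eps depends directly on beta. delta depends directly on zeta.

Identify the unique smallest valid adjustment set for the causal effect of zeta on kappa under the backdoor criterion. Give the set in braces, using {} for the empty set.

Variables eligible for adjustment (non-descendants of zeta, excluding zeta and kappa): {beta, eps, lam}.
Backdoor paths from zeta to kappa:
  P1: zeta <- lam -> kappa
The empty set is not sufficient: P1 (zeta <- lam -> kappa) has no collider blocking it and no conditioned non-collider, so it is open.
Try {lam}:
  P1: blocked at fork node lam ∈ conditioning set.
{lam} contains no descendant of zeta and blocks every backdoor path.
No other singleton works — e.g. {beta} leaves P1 open — so {lam} is the unique smallest valid adjustment set.

{lam}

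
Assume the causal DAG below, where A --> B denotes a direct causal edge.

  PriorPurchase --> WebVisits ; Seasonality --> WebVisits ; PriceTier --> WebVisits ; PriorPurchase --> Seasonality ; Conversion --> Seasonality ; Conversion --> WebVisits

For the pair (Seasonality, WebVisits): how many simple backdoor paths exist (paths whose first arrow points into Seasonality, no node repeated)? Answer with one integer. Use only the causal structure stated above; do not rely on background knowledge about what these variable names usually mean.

A backdoor path from Seasonality to WebVisits is any simple undirected path whose first edge points into Seasonality (i.e. leaves Seasonality via a parent).
Parents of Seasonality: {Conversion, PriorPurchase}.
Enumerating:
  P1: Seasonality <- Conversion -> WebVisits
  P2: Seasonality <- PriorPurchase -> WebVisits
That exhausts the simple backdoor paths. Count: 2.

2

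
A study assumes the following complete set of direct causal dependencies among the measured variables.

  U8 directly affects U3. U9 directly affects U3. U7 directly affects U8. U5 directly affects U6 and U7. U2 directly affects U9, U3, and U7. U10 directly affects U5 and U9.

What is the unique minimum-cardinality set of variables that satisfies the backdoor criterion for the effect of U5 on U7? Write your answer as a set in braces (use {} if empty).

Variables eligible for adjustment (non-descendants of U5, excluding U5 and U7): {U10, U2, U9}.
Backdoor paths from U5 to U7:
  P1: U5 <- U10 -> U9 <- U2 -> U7
  P2: U5 <- U10 -> U9 <- U2 -> U3 <- U8 <- U7
  P3: U5 <- U10 -> U9 -> U3 <- U2 -> U7
  P4: U5 <- U10 -> U9 -> U3 <- U8 <- U7
Each backdoor path contains an unconditioned collider, so every path is already blocked with the empty conditioning set:
  P1: blocked at collider U9 (neither it nor any descendant is in the conditioning set).
  P2: blocked at collider U9 (neither it nor any descendant is in the conditioning set).
  P3: blocked at collider U3 (neither it nor any descendant is in the conditioning set).
  P4: blocked at collider U3 (neither it nor any descendant is in the conditioning set).
The empty set is therefore the unique smallest valid set.

{}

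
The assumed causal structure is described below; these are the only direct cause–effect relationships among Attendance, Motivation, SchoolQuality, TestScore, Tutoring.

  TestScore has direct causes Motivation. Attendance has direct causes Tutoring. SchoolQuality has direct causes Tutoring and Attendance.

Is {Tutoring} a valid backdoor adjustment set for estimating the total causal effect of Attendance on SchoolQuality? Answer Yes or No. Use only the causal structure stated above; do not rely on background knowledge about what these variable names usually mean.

Backdoor paths from Attendance to SchoolQuality (paths whose first edge points into Attendance):
  P1: Attendance <- Tutoring -> SchoolQuality
Condition 1 (no descendant of Attendance in the set): holds — descendants of Attendance are {SchoolQuality}; none are in {Tutoring}.
Condition 2 (every backdoor path blocked by {Tutoring}):
  P1: blocked at fork node Tutoring ∈ conditioning set.
{Tutoring} satisfies the backdoor criterion.

Yes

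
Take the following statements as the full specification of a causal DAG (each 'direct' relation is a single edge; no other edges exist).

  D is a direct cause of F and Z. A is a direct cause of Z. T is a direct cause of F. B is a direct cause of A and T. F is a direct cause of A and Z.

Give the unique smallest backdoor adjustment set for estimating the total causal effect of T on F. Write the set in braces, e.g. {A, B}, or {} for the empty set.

{}

Variables eligible for adjustment (non-descendants of T, excluding T and F): {B, D}.
Backdoor paths from T to F:
  P1: T <- B -> A <- F
  P2: T <- B -> A -> Z <- D -> F
  P3: T <- B -> A -> Z <- F
Each backdoor path contains an unconditioned collider, so every path is already blocked with the empty conditioning set:
  P1: blocked at collider A (neither it nor any descendant is in the conditioning set).
  P2: blocked at collider Z (neither it nor any descendant is in the conditioning set).
  P3: blocked at collider Z (neither it nor any descendant is in the conditioning set).
The empty set is therefore the unique smallest valid set.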